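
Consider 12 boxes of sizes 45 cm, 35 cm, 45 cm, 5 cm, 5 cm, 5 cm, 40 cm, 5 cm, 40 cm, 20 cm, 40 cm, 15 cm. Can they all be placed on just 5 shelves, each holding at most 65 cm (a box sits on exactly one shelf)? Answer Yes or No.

No

Total = 300 cm; ⌈300/65⌉ = 5.
6 boxes each exceed half the capacity and cannot share a shelf, forcing at least 6 shelves.
At least 6 shelves are required, but only 5 are allowed.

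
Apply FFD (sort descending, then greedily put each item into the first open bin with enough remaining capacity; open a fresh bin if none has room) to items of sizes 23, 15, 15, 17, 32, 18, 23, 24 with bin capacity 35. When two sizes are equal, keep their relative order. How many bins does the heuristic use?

6

Sorted descending: 32, 24, 23, 23, 18, 17, 15, 15.
  32 → bin 1 (new)  [load 32/35]
  24 → bin 2 (new)  [load 24/35]
  23 → bin 3 (new)  [load 23/35]
  23 → bin 4 (new)  [load 23/35]
  18 → bin 5 (new)  [load 18/35]
  17 → bin 5  [load 35/35]
  15 → bin 6 (new)  [load 15/35]
  15 → bin 6  [load 30/35]
6 bins opened.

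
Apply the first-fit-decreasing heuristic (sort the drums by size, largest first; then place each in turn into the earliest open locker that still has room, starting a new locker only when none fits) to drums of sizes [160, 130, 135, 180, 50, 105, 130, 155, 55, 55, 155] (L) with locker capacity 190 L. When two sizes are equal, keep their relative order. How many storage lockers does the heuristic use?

Sorted descending: 180, 160, 155, 155, 135, 130, 130, 105, 55, 55, 50.
  180 → locker 1 (new)  [load 180/190]
  160 → locker 2 (new)  [load 160/190]
  155 → locker 3 (new)  [load 155/190]
  155 → locker 4 (new)  [load 155/190]
  135 → locker 5 (new)  [load 135/190]
  130 → locker 6 (new)  [load 130/190]
  130 → locker 7 (new)  [load 130/190]
  105 → locker 8 (new)  [load 105/190]
  55 → locker 5  [load 190/190]
  55 → locker 6  [load 185/190]
  50 → locker 7  [load 180/190]
8 storage lockers opened.

8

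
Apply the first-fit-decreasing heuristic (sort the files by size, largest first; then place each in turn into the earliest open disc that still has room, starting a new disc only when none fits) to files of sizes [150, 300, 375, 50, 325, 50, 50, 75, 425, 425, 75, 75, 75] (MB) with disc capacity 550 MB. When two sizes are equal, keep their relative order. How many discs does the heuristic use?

5

Sorted descending: 425, 425, 375, 325, 300, 150, 75, 75, 75, 75, 50, 50, 50.
  425 → disc 1 (new)  [load 425/550]
  425 → disc 2 (new)  [load 425/550]
  375 → disc 3 (new)  [load 375/550]
  325 → disc 4 (new)  [load 325/550]
  300 → disc 5 (new)  [load 300/550]
  150 → disc 3  [load 525/550]
  75 → disc 1  [load 500/550]
  75 → disc 2  [load 500/550]
  75 → disc 4  [load 400/550]
  75 → disc 4  [load 475/550]
  50 → disc 1  [load 550/550]
  50 → disc 2  [load 550/550]
  50 → disc 4  [load 525/550]
5 discs opened.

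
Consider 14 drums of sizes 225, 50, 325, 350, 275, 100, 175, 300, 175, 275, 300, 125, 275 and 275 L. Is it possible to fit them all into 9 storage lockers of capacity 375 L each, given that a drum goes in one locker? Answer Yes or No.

Total = 3225 L; ⌈3225/375⌉ = 9.
The bound of 9 does not rule out 9, but exhaustive search shows no assignment into 9 storage lockers of capacity 375 L exists — the minimum is 10.

No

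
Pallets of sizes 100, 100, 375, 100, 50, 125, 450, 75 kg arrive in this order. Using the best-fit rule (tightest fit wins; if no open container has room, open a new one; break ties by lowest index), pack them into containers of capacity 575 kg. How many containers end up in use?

3

  100 → container 1 (new)  [load 100/575]
  100 → container 1  [load 200/575]
  375 → container 1  [load 575/575]
  100 → container 2 (new)  [load 100/575]
  50 → container 2  [load 150/575]
  125 → container 2  [load 275/575]
  450 → container 3 (new)  [load 450/575]
  75 → container 3  [load 525/575]
3 containers opened.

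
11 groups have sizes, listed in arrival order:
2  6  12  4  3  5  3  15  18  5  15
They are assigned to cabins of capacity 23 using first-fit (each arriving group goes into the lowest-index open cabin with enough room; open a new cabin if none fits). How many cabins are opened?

  2 → cabin 1 (new)  [load 2/23]
  6 → cabin 1  [load 8/23]
  12 → cabin 1  [load 20/23]
  4 → cabin 2 (new)  [load 4/23]
  3 → cabin 1  [load 23/23]
  5 → cabin 2  [load 9/23]
  3 → cabin 2  [load 12/23]
  15 → cabin 3 (new)  [load 15/23]
  18 → cabin 4 (new)  [load 18/23]
  5 → cabin 2  [load 17/23]
  15 → cabin 5 (new)  [load 15/23]
5 cabins opened.

5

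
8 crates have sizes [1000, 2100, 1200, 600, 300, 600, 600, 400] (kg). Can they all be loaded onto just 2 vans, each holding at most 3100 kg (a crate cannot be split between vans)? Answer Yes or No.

Total = 6800 kg; ⌈6800/3100⌉ = 3.
At least 3 vans are required, but only 2 are allowed.

No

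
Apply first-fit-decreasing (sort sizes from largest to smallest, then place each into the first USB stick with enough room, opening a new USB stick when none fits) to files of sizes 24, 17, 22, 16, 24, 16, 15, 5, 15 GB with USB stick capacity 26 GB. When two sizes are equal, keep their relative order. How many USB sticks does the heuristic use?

8

Sorted descending: 24, 24, 22, 17, 16, 16, 15, 15, 5.
  24 → USB stick 1 (new)  [load 24/26]
  24 → USB stick 2 (new)  [load 24/26]
  22 → USB stick 3 (new)  [load 22/26]
  17 → USB stick 4 (new)  [load 17/26]
  16 → USB stick 5 (new)  [load 16/26]
  16 → USB stick 6 (new)  [load 16/26]
  15 → USB stick 7 (new)  [load 15/26]
  15 → USB stick 8 (new)  [load 15/26]
  5 → USB stick 4  [load 22/26]
8 USB sticks opened.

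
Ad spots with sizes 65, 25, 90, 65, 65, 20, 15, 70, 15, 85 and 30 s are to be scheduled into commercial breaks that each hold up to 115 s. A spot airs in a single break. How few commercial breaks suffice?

Total = 90 + 85 + 70 + 65 + 65 + 65 + 30 + 25 + 20 + 15 + 15 = 545 s.
Lower bound: ⌈545/115⌉ = 5 commercial breaks.
Also, 6 ad spots each exceed 115/2 s, and no two of those can share a break, so at least 6 commercial breaks are needed.
A packing using 6 commercial breaks:
  break 1: 90 + 25 = 115
  break 2: 85 + 30 = 115
  break 3: 70 + 20 + 15 = 105
  break 4: 65 + 15 = 80
  break 5: 65 = 65
  break 6: 65 = 65
This matches the lower bound, so 6 is optimal.

6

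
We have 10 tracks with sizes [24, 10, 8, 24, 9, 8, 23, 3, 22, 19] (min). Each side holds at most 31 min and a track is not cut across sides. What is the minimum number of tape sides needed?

Total = 24 + 24 + 23 + 22 + 19 + 10 + 9 + 8 + 8 + 3 = 150 min.
Lower bound: ⌈150/31⌉ = 5 tape sides.
A packing using 6 tape sides:
  side 1: 24 + 3 = 27
  side 2: 24 = 24
  side 3: 23 + 8 = 31
  side 4: 22 + 9 = 31
  side 5: 19 + 10 = 29
  side 6: 8 = 8
No arrangement into 5 tape sides stays within capacity, so 6 is optimal.

6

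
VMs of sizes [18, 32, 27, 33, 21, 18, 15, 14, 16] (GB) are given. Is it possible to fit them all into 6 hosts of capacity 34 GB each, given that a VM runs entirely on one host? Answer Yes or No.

Total = 194 GB; ⌈194/34⌉ = 6.
The bound of 6 does not rule out 6, but exhaustive search shows no assignment into 6 hosts of capacity 34 GB exists — the minimum is 7.

No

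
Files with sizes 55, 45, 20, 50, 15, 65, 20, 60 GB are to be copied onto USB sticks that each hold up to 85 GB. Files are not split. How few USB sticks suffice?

5

Total = 65 + 60 + 55 + 50 + 45 + 20 + 20 + 15 = 330 GB.
Lower bound: ⌈330/85⌉ = 4 USB sticks.
Also, 5 files each exceed 85/2 GB, and no two of those can share a USB stick, so at least 5 USB sticks are needed.
A packing using 5 USB sticks:
  USB stick 1: 65 + 20 = 85
  USB stick 2: 60 + 20 = 80
  USB stick 3: 55 + 15 = 70
  USB stick 4: 50 = 50
  USB stick 5: 45 = 45
This matches the lower bound, so 5 is optimal.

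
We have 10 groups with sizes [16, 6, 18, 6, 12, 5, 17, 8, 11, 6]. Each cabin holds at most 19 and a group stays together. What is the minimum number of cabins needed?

6

Total = 18 + 17 + 16 + 12 + 11 + 8 + 6 + 6 + 6 + 5 = 105.
Lower bound: ⌈105/19⌉ = 6 cabins.
A packing using 6 cabins:
  cabin 1: 18 = 18
  cabin 2: 17 = 17
  cabin 3: 16 = 16
  cabin 4: 12 + 6 = 18
  cabin 5: 11 + 8 = 19
  cabin 6: 6 + 6 + 5 = 17
This matches the lower bound, so 6 is optimal.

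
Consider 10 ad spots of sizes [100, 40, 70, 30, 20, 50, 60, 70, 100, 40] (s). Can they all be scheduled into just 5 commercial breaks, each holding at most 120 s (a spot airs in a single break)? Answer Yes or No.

No

Total = 580 s; ⌈580/120⌉ = 5.
The bound of 5 does not rule out 5, but exhaustive search shows no assignment into 5 commercial breaks of capacity 120 s exists — the minimum is 6.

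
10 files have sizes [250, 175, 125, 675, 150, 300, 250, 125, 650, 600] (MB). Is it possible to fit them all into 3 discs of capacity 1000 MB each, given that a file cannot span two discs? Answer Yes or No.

No

Total = 3300 MB; ⌈3300/1000⌉ = 4.
At least 4 discs are required, but only 3 are allowed.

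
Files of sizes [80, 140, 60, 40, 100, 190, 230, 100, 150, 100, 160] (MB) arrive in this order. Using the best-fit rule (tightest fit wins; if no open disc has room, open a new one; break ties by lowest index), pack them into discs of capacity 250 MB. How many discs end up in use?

7

  80 → disc 1 (new)  [load 80/250]
  140 → disc 1  [load 220/250]
  60 → disc 2 (new)  [load 60/250]
  40 → disc 2  [load 100/250]
  100 → disc 2  [load 200/250]
  190 → disc 3 (new)  [load 190/250]
  230 → disc 4 (new)  [load 230/250]
  100 → disc 5 (new)  [load 100/250]
  150 → disc 5  [load 250/250]
  100 → disc 6 (new)  [load 100/250]
  160 → disc 7 (new)  [load 160/250]
7 discs opened.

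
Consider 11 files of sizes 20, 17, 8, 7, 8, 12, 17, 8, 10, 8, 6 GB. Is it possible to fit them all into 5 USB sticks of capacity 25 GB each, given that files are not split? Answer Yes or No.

No

Total = 121 GB; ⌈121/25⌉ = 5.
The bound of 5 does not rule out 5, but exhaustive search shows no assignment into 5 USB sticks of capacity 25 GB exists — the minimum is 6.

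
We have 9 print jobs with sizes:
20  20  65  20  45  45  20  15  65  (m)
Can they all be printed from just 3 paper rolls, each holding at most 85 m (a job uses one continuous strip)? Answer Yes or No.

Total = 315 m; ⌈315/85⌉ = 4.
At least 4 paper rolls are required, but only 3 are allowed.

No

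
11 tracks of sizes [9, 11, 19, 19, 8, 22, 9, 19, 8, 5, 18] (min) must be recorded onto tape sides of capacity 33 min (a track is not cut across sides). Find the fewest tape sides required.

5

Total = 22 + 19 + 19 + 19 + 18 + 11 + 9 + 9 + 8 + 8 + 5 = 147 min.
Lower bound: ⌈147/33⌉ = 5 tape sides.
A packing using 5 tape sides:
  side 1: 22 + 11 = 33
  side 2: 19 + 9 + 5 = 33
  side 3: 19 + 9 = 28
  side 4: 19 + 8 = 27
  side 5: 18 + 8 = 26
This matches the lower bound, so 5 is optimal.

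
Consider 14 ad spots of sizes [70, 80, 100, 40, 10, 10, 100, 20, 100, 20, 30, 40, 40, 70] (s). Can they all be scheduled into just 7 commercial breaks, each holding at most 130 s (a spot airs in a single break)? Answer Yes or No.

A valid assignment using 6 commercial breaks:
  break 1: 100 + 30 = 130
  break 2: 100 + 20 + 10 = 130
  break 3: 100 + 20 + 10 = 130
  break 4: 80 + 40 = 120
  break 5: 70 + 40 = 110
  break 6: 70 + 40 = 110
That uses only 6 ≤ 7, so 7 commercial breaks are enough.

Yes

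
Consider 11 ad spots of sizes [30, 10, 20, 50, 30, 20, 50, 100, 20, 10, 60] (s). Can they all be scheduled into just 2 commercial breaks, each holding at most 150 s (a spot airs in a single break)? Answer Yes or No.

Total = 400 s; ⌈400/150⌉ = 3.
At least 3 commercial breaks are required, but only 2 are allowed.

No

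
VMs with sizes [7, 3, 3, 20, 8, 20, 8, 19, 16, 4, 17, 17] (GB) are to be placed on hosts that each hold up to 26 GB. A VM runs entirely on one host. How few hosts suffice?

6

Total = 20 + 20 + 19 + 17 + 17 + 16 + 8 + 8 + 7 + 4 + 3 + 3 = 142 GB.
Lower bound: ⌈142/26⌉ = 6 hosts.
A packing using 6 hosts:
  host 1: 20 + 4 = 24
  host 2: 20 + 3 + 3 = 26
  host 3: 19 + 7 = 26
  host 4: 17 + 8 = 25
  host 5: 17 + 8 = 25
  host 6: 16 = 16
This matches the lower bound, so 6 is optimal.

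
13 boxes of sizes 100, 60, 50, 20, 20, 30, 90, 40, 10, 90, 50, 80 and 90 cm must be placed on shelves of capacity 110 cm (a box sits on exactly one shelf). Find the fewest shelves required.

Total = 100 + 90 + 90 + 90 + 80 + 60 + 50 + 50 + 40 + 30 + 20 + 20 + 10 = 730 cm.
Lower bound: ⌈730/110⌉ = 7 shelves.
A packing using 7 shelves:
  shelf 1: 100 + 10 = 110
  shelf 2: 90 + 20 = 110
  shelf 3: 90 + 20 = 110
  shelf 4: 90 = 90
  shelf 5: 80 + 30 = 110
  shelf 6: 60 + 50 = 110
  shelf 7: 50 + 40 = 90
This matches the lower bound, so 7 is optimal.

7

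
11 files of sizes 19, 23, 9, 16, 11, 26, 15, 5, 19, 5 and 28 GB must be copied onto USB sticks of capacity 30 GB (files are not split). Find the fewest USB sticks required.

7

Total = 28 + 26 + 23 + 19 + 19 + 16 + 15 + 11 + 9 + 5 + 5 = 176 GB.
Lower bound: ⌈176/30⌉ = 6 USB sticks.
A packing using 7 USB sticks:
  USB stick 1: 28 = 28
  USB stick 2: 26 = 26
  USB stick 3: 23 + 5 = 28
  USB stick 4: 19 + 11 = 30
  USB stick 5: 19 + 9 = 28
  USB stick 6: 16 + 5 = 21
  USB stick 7: 15 = 15
No arrangement into 6 USB sticks stays within capacity, so 7 is optimal.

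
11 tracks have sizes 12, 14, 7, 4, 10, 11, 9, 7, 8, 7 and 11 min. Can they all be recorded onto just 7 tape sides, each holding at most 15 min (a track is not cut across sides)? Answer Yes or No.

Total = 100 min; ⌈100/15⌉ = 7.
The bound of 7 does not rule out 7, but exhaustive search shows no assignment into 7 tape sides of capacity 15 min exists — the minimum is 8.

No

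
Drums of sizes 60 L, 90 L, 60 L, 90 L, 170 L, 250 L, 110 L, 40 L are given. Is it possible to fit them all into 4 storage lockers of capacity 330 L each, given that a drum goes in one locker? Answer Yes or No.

Yes

A valid assignment using 3 storage lockers:
  locker 1: 250 + 60 = 310
  locker 2: 170 + 110 + 40 = 320
  locker 3: 90 + 90 + 60 = 240
That uses only 3 ≤ 4, so 4 storage lockers are enough.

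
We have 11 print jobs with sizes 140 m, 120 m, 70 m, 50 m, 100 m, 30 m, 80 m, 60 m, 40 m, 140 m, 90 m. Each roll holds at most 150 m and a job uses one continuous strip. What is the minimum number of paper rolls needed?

Total = 140 + 140 + 120 + 100 + 90 + 80 + 70 + 60 + 50 + 40 + 30 = 920 m.
Lower bound: ⌈920/150⌉ = 7 paper rolls.
A packing using 7 paper rolls:
  roll 1: 140 = 140
  roll 2: 140 = 140
  roll 3: 120 + 30 = 150
  roll 4: 100 + 50 = 150
  roll 5: 90 + 60 = 150
  roll 6: 80 + 70 = 150
  roll 7: 40 = 40
This matches the lower bound, so 7 is optimal.

7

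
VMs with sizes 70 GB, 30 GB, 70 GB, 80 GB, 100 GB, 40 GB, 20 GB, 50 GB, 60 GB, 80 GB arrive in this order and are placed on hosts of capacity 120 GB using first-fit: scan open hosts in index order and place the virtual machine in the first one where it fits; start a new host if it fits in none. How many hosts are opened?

  70 → host 1 (new)  [load 70/120]
  30 → host 1  [load 100/120]
  70 → host 2 (new)  [load 70/120]
  80 → host 3 (new)  [load 80/120]
  100 → host 4 (new)  [load 100/120]
  40 → host 2  [load 110/120]
  20 → host 1  [load 120/120]
  50 → host 5 (new)  [load 50/120]
  60 → host 5  [load 110/120]
  80 → host 6 (new)  [load 80/120]
6 hosts opened.

6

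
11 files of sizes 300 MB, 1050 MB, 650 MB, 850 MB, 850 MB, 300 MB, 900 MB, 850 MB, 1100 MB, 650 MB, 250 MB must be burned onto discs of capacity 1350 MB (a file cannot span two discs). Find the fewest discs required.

Total = 1100 + 1050 + 900 + 850 + 850 + 850 + 650 + 650 + 300 + 300 + 250 = 7750 MB.
Lower bound: ⌈7750/1350⌉ = 6 discs.
A packing using 7 discs:
  disc 1: 1100 + 250 = 1350
  disc 2: 1050 + 300 = 1350
  disc 3: 900 + 300 = 1200
  disc 4: 850 = 850
  disc 5: 850 = 850
  disc 6: 850 = 850
  disc 7: 650 + 650 = 1300
No arrangement into 6 discs stays within capacity, so 7 is optimal.

7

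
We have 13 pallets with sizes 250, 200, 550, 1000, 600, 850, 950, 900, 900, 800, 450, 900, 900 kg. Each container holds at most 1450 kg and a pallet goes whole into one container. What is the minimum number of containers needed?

8

Total = 1000 + 950 + 900 + 900 + 900 + 900 + 850 + 800 + 600 + 550 + 450 + 250 + 200 = 9250 kg.
Lower bound: ⌈9250/1450⌉ = 7 containers.
Also, 8 pallets each exceed 725 kg, and no two of those can share a container, so at least 8 containers are needed.
A packing using 8 containers:
  container 1: 1000 + 450 = 1450
  container 2: 950 + 250 + 200 = 1400
  container 3: 900 + 550 = 1450
  container 4: 900 = 900
  container 5: 900 = 900
  container 6: 900 = 900
  container 7: 850 + 600 = 1450
  container 8: 800 = 800
This matches the lower bound, so 8 is optimal.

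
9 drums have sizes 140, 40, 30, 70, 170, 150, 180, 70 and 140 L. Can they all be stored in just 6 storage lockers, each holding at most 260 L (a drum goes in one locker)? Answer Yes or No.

Yes

A valid assignment using 5 storage lockers:
  locker 1: 180 + 70 = 250
  locker 2: 170 + 70 = 240
  locker 3: 150 + 40 + 30 = 220
  locker 4: 140 = 140
  locker 5: 140 = 140
That uses only 5 ≤ 6, so 6 storage lockers are enough.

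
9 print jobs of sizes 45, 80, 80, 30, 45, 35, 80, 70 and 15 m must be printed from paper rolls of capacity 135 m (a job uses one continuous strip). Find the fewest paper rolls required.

4

Total = 80 + 80 + 80 + 70 + 45 + 45 + 35 + 30 + 15 = 480 m.
Lower bound: ⌈480/135⌉ = 4 paper rolls.
A packing using 4 paper rolls:
  roll 1: 80 + 45 = 125
  roll 2: 80 + 45 = 125
  roll 3: 80 + 35 + 15 = 130
  roll 4: 70 + 30 = 100
This matches the lower bound, so 4 is optimal.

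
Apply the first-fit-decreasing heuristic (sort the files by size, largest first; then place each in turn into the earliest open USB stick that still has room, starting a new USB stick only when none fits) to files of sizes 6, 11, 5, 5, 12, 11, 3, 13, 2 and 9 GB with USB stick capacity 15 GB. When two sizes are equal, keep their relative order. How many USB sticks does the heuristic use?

6

Sorted descending: 13, 12, 11, 11, 9, 6, 5, 5, 3, 2.
  13 → USB stick 1 (new)  [load 13/15]
  12 → USB stick 2 (new)  [load 12/15]
  11 → USB stick 3 (new)  [load 11/15]
  11 → USB stick 4 (new)  [load 11/15]
  9 → USB stick 5 (new)  [load 9/15]
  6 → USB stick 5  [load 15/15]
  5 → USB stick 6 (new)  [load 5/15]
  5 → USB stick 6  [load 10/15]
  3 → USB stick 2  [load 15/15]
  2 → USB stick 1  [load 15/15]
6 USB sticks opened.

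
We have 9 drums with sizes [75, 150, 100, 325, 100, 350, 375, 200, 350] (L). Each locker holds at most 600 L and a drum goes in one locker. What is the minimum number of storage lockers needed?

Total = 375 + 350 + 350 + 325 + 200 + 150 + 100 + 100 + 75 = 2025 L.
Lower bound: ⌈2025/600⌉ = 4 storage lockers.
A packing using 4 storage lockers:
  locker 1: 375 + 200 = 575
  locker 2: 350 + 150 + 100 = 600
  locker 3: 350 + 100 + 75 = 525
  locker 4: 325 = 325
This matches the lower bound, so 4 is optimal.

4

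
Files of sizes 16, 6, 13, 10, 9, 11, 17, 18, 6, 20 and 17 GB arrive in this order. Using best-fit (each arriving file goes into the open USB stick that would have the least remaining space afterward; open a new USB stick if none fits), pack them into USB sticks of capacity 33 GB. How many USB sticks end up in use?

  16 → USB stick 1 (new)  [load 16/33]
  6 → USB stick 1  [load 22/33]
  13 → USB stick 2 (new)  [load 13/33]
  10 → USB stick 1  [load 32/33]
  9 → USB stick 2  [load 22/33]
  11 → USB stick 2  [load 33/33]
  17 → USB stick 3 (new)  [load 17/33]
  18 → USB stick 4 (new)  [load 18/33]
  6 → USB stick 4  [load 24/33]
  20 → USB stick 5 (new)  [load 20/33]
  17 → USB stick 6 (new)  [load 17/33]
6 USB sticks opened.

6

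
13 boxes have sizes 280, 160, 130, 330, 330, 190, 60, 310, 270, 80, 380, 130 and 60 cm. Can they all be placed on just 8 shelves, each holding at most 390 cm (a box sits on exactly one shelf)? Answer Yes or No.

A valid assignment using 8 shelves:
  shelf 1: 380 = 380
  shelf 2: 330 + 60 = 390
  shelf 3: 330 + 60 = 390
  shelf 4: 310 + 80 = 390
  shelf 5: 280 = 280
  shelf 6: 270 = 270
  shelf 7: 190 + 160 = 350
  shelf 8: 130 + 130 = 260
Every load is within 390 cm, so 8 shelves suffice.

Yes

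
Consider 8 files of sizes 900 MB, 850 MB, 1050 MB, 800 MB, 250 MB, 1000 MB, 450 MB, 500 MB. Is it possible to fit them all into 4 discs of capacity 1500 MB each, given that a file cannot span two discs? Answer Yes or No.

No

Total = 5800 MB; ⌈5800/1500⌉ = 4.
5 files each exceed half the capacity and cannot share a disc, forcing at least 5 discs.
At least 5 discs are required, but only 4 are allowed.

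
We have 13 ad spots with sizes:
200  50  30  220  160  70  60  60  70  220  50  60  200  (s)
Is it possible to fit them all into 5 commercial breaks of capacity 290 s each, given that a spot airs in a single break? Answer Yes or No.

Total = 1450 s; ⌈1450/290⌉ = 5.
The bound of 5 does not rule out 5, but exhaustive search shows no assignment into 5 commercial breaks of capacity 290 s exists — the minimum is 6.

No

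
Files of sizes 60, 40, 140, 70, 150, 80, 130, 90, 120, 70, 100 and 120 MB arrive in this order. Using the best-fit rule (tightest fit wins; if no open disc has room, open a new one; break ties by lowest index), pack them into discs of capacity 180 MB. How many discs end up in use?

  60 → disc 1 (new)  [load 60/180]
  40 → disc 1  [load 100/180]
  140 → disc 2 (new)  [load 140/180]
  70 → disc 1  [load 170/180]
  150 → disc 3 (new)  [load 150/180]
  80 → disc 4 (new)  [load 80/180]
  130 → disc 5 (new)  [load 130/180]
  90 → disc 4  [load 170/180]
  120 → disc 6 (new)  [load 120/180]
  70 → disc 7 (new)  [load 70/180]
  100 → disc 7  [load 170/180]
  120 → disc 8 (new)  [load 120/180]
8 discs opened.

8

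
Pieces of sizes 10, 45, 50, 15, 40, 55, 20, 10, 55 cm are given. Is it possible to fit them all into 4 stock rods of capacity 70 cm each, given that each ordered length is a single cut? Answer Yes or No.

Total = 300 cm; ⌈300/70⌉ = 5.
At least 5 stock rods are required, but only 4 are allowed.

No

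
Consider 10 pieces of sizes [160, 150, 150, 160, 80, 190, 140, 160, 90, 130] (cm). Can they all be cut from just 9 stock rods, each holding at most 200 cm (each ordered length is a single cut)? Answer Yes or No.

Yes

A valid assignment using 9 stock rods:
  stock rod 1: 190 = 190
  stock rod 2: 160 = 160
  stock rod 3: 160 = 160
  stock rod 4: 160 = 160
  stock rod 5: 150 = 150
  stock rod 6: 150 = 150
  stock rod 7: 140 = 140
  stock rod 8: 130 = 130
  stock rod 9: 90 + 80 = 170
Every load is within 200 cm, so 9 stock rods suffice.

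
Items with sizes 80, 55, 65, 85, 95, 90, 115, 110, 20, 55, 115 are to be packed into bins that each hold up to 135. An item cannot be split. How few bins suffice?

Total = 115 + 115 + 110 + 95 + 90 + 85 + 80 + 65 + 55 + 55 + 20 = 885.
Lower bound: ⌈885/135⌉ = 7 bins.
A packing using 8 bins:
  bin 1: 115 + 20 = 135
  bin 2: 115 = 115
  bin 3: 110 = 110
  bin 4: 95 = 95
  bin 5: 90 = 90
  bin 6: 85 = 85
  bin 7: 80 + 55 = 135
  bin 8: 65 + 55 = 120
No arrangement into 7 bins stays within capacity, so 8 is optimal.

8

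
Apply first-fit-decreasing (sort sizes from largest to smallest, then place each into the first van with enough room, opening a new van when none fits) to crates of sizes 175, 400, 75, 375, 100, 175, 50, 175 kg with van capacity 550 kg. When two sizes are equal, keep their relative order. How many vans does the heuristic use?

3

Sorted descending: 400, 375, 175, 175, 175, 100, 75, 50.
  400 → van 1 (new)  [load 400/550]
  375 → van 2 (new)  [load 375/550]
  175 → van 2  [load 550/550]
  175 → van 3 (new)  [load 175/550]
  175 → van 3  [load 350/550]
  100 → van 1  [load 500/550]
  75 → van 3  [load 425/550]
  50 → van 1  [load 550/550]
3 vans opened.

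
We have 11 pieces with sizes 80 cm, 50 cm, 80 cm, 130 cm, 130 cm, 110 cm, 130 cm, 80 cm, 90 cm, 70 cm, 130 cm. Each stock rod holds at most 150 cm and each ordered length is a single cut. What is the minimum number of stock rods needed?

9

Total = 130 + 130 + 130 + 130 + 110 + 90 + 80 + 80 + 80 + 70 + 50 = 1080 cm.
Lower bound: ⌈1080/150⌉ = 8 stock rods.
Also, 9 pieces each exceed 75 cm, and no two of those can share a stock rod, so at least 9 stock rods are needed.
A packing using 9 stock rods:
  stock rod 1: 130 = 130
  stock rod 2: 130 = 130
  stock rod 3: 130 = 130
  stock rod 4: 130 = 130
  stock rod 5: 110 = 110
  stock rod 6: 90 + 50 = 140
  stock rod 7: 80 + 70 = 150
  stock rod 8: 80 = 80
  stock rod 9: 80 = 80
This matches the lower bound, so 9 is optimal.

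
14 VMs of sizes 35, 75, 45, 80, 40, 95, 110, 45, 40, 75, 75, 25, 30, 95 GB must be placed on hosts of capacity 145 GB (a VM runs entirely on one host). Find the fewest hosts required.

7

Total = 110 + 95 + 95 + 80 + 75 + 75 + 75 + 45 + 45 + 40 + 40 + 35 + 30 + 25 = 865 GB.
Lower bound: ⌈865/145⌉ = 6 hosts.
Also, 7 VMs each exceed 145/2 GB, and no two of those can share a host, so at least 7 hosts are needed.
A packing using 7 hosts:
  host 1: 110 + 35 = 145
  host 2: 95 + 45 = 140
  host 3: 95 + 45 = 140
  host 4: 80 + 40 + 25 = 145
  host 5: 75 + 40 + 30 = 145
  host 6: 75 = 75
  host 7: 75 = 75
This matches the lower bound, so 7 is optimal.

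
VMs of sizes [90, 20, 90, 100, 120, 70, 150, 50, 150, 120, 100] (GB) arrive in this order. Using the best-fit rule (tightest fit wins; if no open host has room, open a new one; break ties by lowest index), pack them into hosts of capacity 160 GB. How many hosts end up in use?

8

  90 → host 1 (new)  [load 90/160]
  20 → host 1  [load 110/160]
  90 → host 2 (new)  [load 90/160]
  100 → host 3 (new)  [load 100/160]
  120 → host 4 (new)  [load 120/160]
  70 → host 2  [load 160/160]
  150 → host 5 (new)  [load 150/160]
  50 → host 1  [load 160/160]
  150 → host 6 (new)  [load 150/160]
  120 → host 7 (new)  [load 120/160]
  100 → host 8 (new)  [load 100/160]
8 hosts opened.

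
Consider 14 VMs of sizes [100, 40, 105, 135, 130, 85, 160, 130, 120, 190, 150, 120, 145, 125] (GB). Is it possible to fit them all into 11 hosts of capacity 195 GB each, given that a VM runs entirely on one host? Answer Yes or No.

No

Total = 1735 GB; ⌈1735/195⌉ = 9.
12 VMs each exceed half the capacity and cannot share a host, forcing at least 12 hosts.
At least 12 hosts are required, but only 11 are allowed.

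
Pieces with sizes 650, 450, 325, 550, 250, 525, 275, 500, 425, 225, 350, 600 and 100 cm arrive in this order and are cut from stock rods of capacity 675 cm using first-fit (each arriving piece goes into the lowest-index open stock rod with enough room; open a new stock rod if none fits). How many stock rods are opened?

9

  650 → stock rod 1 (new)  [load 650/675]
  450 → stock rod 2 (new)  [load 450/675]
  325 → stock rod 3 (new)  [load 325/675]
  550 → stock rod 4 (new)  [load 550/675]
  250 → stock rod 3  [load 575/675]
  525 → stock rod 5 (new)  [load 525/675]
  275 → stock rod 6 (new)  [load 275/675]
  500 → stock rod 7 (new)  [load 500/675]
  425 → stock rod 8 (new)  [load 425/675]
  225 → stock rod 2  [load 675/675]
  350 → stock rod 6  [load 625/675]
  600 → stock rod 9 (new)  [load 600/675]
  100 → stock rod 3  [load 675/675]
9 stock rods opened.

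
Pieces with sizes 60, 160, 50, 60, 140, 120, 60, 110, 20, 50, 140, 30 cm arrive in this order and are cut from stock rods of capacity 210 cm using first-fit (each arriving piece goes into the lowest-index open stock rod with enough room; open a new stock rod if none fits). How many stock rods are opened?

  60 → stock rod 1 (new)  [load 60/210]
  160 → stock rod 2 (new)  [load 160/210]
  50 → stock rod 1  [load 110/210]
  60 → stock rod 1  [load 170/210]
  140 → stock rod 3 (new)  [load 140/210]
  120 → stock rod 4 (new)  [load 120/210]
  60 → stock rod 3  [load 200/210]
  110 → stock rod 5 (new)  [load 110/210]
  20 → stock rod 1  [load 190/210]
  50 → stock rod 2  [load 210/210]
  140 → stock rod 6 (new)  [load 140/210]
  30 → stock rod 4  [load 150/210]
6 stock rods opened.

6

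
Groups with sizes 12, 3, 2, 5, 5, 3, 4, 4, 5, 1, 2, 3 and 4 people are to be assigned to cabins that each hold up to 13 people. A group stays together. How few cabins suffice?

Total = 12 + 5 + 5 + 5 + 4 + 4 + 4 + 3 + 3 + 3 + 2 + 2 + 1 = 53 people.
Lower bound: ⌈53/13⌉ = 5 cabins.
A packing using 5 cabins:
  cabin 1: 12 + 1 = 13
  cabin 2: 5 + 5 + 3 = 13
  cabin 3: 5 + 4 + 4 = 13
  cabin 4: 4 + 3 + 3 + 2 = 12
  cabin 5: 2 = 2
This matches the lower bound, so 5 is optimal.

5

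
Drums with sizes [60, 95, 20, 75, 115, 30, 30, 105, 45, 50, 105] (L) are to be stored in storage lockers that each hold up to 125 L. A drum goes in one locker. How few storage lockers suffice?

7

Total = 115 + 105 + 105 + 95 + 75 + 60 + 50 + 45 + 30 + 30 + 20 = 730 L.
Lower bound: ⌈730/125⌉ = 6 storage lockers.
A packing using 7 storage lockers:
  locker 1: 115 = 115
  locker 2: 105 + 20 = 125
  locker 3: 105 = 105
  locker 4: 95 + 30 = 125
  locker 5: 75 + 50 = 125
  locker 6: 60 + 45 = 105
  locker 7: 30 = 30
No arrangement into 6 storage lockers stays within capacity, so 7 is optimal.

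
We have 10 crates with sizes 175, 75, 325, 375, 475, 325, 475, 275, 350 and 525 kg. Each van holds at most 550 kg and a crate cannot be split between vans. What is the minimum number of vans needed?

8

Total = 525 + 475 + 475 + 375 + 350 + 325 + 325 + 275 + 175 + 75 = 3375 kg.
Lower bound: ⌈3375/550⌉ = 7 vans.
A packing using 8 vans:
  van 1: 525 = 525
  van 2: 475 + 75 = 550
  van 3: 475 = 475
  van 4: 375 + 175 = 550
  van 5: 350 = 350
  van 6: 325 = 325
  van 7: 325 = 325
  van 8: 275 = 275
No arrangement into 7 vans stays within capacity, so 8 is optimal.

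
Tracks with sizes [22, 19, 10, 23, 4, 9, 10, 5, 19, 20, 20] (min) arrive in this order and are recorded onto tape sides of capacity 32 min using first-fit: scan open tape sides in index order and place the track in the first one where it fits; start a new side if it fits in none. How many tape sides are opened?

6

  22 → side 1 (new)  [load 22/32]
  19 → side 2 (new)  [load 19/32]
  10 → side 1  [load 32/32]
  23 → side 3 (new)  [load 23/32]
  4 → side 2  [load 23/32]
  9 → side 2  [load 32/32]
  10 → side 4 (new)  [load 10/32]
  5 → side 3  [load 28/32]
  19 → side 4  [load 29/32]
  20 → side 5 (new)  [load 20/32]
  20 → side 6 (new)  [load 20/32]
6 tape sides opened.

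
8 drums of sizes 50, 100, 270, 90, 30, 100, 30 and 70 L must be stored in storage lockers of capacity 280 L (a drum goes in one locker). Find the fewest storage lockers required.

Total = 270 + 100 + 100 + 90 + 70 + 50 + 30 + 30 = 740 L.
Lower bound: ⌈740/280⌉ = 3 storage lockers.
A packing using 3 storage lockers:
  locker 1: 270 = 270
  locker 2: 100 + 100 + 70 = 270
  locker 3: 90 + 50 + 30 + 30 = 200
This matches the lower bound, so 3 is optimal.

3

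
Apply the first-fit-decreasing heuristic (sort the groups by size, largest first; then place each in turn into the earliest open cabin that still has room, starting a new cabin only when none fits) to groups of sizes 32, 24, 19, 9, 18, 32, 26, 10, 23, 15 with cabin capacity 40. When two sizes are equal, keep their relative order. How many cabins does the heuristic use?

6

Sorted descending: 32, 32, 26, 24, 23, 19, 18, 15, 10, 9.
  32 → cabin 1 (new)  [load 32/40]
  32 → cabin 2 (new)  [load 32/40]
  26 → cabin 3 (new)  [load 26/40]
  24 → cabin 4 (new)  [load 24/40]
  23 → cabin 5 (new)  [load 23/40]
  19 → cabin 6 (new)  [load 19/40]
  18 → cabin 6  [load 37/40]
  15 → cabin 4  [load 39/40]
  10 → cabin 3  [load 36/40]
  9 → cabin 5  [load 32/40]
6 cabins opened.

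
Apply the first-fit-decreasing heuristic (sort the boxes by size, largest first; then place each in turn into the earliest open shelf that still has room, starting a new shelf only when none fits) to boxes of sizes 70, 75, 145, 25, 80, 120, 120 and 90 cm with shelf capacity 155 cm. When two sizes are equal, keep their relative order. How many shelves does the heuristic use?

Sorted descending: 145, 120, 120, 90, 80, 75, 70, 25.
  145 → shelf 1 (new)  [load 145/155]
  120 → shelf 2 (new)  [load 120/155]
  120 → shelf 3 (new)  [load 120/155]
  90 → shelf 4 (new)  [load 90/155]
  80 → shelf 5 (new)  [load 80/155]
  75 → shelf 5  [load 155/155]
  70 → shelf 6 (new)  [load 70/155]
  25 → shelf 2  [load 145/155]
6 shelves opened.

6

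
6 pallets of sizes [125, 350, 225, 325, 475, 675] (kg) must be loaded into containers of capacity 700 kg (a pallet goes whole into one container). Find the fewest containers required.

4

Total = 675 + 475 + 350 + 325 + 225 + 125 = 2175 kg.
Lower bound: ⌈2175/700⌉ = 4 containers.
A packing using 4 containers:
  container 1: 675 = 675
  container 2: 475 + 225 = 700
  container 3: 350 + 325 = 675
  container 4: 125 = 125
This matches the lower bound, so 4 is optimal.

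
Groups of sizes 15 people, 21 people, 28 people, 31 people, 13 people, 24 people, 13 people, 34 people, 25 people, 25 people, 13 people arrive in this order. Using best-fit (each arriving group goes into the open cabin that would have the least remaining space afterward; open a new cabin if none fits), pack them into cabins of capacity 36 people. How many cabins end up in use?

  15 → cabin 1 (new)  [load 15/36]
  21 → cabin 1  [load 36/36]
  28 → cabin 2 (new)  [load 28/36]
  31 → cabin 3 (new)  [load 31/36]
  13 → cabin 4 (new)  [load 13/36]
  24 → cabin 5 (new)  [load 24/36]
  13 → cabin 4  [load 26/36]
  34 → cabin 6 (new)  [load 34/36]
  25 → cabin 7 (new)  [load 25/36]
  25 → cabin 8 (new)  [load 25/36]
  13 → cabin 9 (new)  [load 13/36]
9 cabins opened.

9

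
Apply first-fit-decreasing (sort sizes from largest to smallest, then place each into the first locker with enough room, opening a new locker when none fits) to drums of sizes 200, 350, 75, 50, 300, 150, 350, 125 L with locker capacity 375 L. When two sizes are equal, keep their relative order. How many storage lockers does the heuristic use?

Sorted descending: 350, 350, 300, 200, 150, 125, 75, 50.
  350 → locker 1 (new)  [load 350/375]
  350 → locker 2 (new)  [load 350/375]
  300 → locker 3 (new)  [load 300/375]
  200 → locker 4 (new)  [load 200/375]
  150 → locker 4  [load 350/375]
  125 → locker 5 (new)  [load 125/375]
  75 → locker 3  [load 375/375]
  50 → locker 5  [load 175/375]
5 storage lockers opened.

5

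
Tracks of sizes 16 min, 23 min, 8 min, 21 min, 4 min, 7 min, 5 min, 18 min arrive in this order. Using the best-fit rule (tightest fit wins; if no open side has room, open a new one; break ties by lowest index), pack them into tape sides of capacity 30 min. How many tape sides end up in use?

  16 → side 1 (new)  [load 16/30]
  23 → side 2 (new)  [load 23/30]
  8 → side 1  [load 24/30]
  21 → side 3 (new)  [load 21/30]
  4 → side 1  [load 28/30]
  7 → side 2  [load 30/30]
  5 → side 3  [load 26/30]
  18 → side 4 (new)  [load 18/30]
4 tape sides opened.

4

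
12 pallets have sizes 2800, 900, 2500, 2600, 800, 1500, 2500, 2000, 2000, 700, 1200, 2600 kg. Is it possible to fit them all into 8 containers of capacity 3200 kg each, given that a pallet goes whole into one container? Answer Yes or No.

Yes

A valid assignment using 8 containers:
  container 1: 2800 = 2800
  container 2: 2600 = 2600
  container 3: 2600 = 2600
  container 4: 2500 + 700 = 3200
  container 5: 2500 = 2500
  container 6: 2000 + 1200 = 3200
  container 7: 2000 + 900 = 2900
  container 8: 1500 + 800 = 2300
Every load is within 3200 kg, so 8 containers suffice.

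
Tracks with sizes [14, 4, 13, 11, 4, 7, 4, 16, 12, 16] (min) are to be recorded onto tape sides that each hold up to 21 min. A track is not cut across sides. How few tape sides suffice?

Total = 16 + 16 + 14 + 13 + 12 + 11 + 7 + 4 + 4 + 4 = 101 min.
Lower bound: ⌈101/21⌉ = 5 tape sides.
Also, 6 tracks each exceed 21/2 min, and no two of those can share a side, so at least 6 tape sides are needed.
A packing using 6 tape sides:
  side 1: 16 + 4 = 20
  side 2: 16 + 4 = 20
  side 3: 14 + 7 = 21
  side 4: 13 + 4 = 17
  side 5: 12 = 12
  side 6: 11 = 11
This matches the lower bound, so 6 is optimal.

6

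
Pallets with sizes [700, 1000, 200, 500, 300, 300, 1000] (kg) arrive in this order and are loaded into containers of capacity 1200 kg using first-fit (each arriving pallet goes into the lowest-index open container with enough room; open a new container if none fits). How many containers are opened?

4

  700 → container 1 (new)  [load 700/1200]
  1000 → container 2 (new)  [load 1000/1200]
  200 → container 1  [load 900/1200]
  500 → container 3 (new)  [load 500/1200]
  300 → container 1  [load 1200/1200]
  300 → container 3  [load 800/1200]
  1000 → container 4 (new)  [load 1000/1200]
4 containers opened.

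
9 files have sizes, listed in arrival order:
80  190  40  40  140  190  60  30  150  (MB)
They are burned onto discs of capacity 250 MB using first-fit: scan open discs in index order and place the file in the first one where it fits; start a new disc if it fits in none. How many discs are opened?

  80 → disc 1 (new)  [load 80/250]
  190 → disc 2 (new)  [load 190/250]
  40 → disc 1  [load 120/250]
  40 → disc 1  [load 160/250]
  140 → disc 3 (new)  [load 140/250]
  190 → disc 4 (new)  [load 190/250]
  60 → disc 1  [load 220/250]
  30 → disc 1  [load 250/250]
  150 → disc 5 (new)  [load 150/250]
5 discs opened.

5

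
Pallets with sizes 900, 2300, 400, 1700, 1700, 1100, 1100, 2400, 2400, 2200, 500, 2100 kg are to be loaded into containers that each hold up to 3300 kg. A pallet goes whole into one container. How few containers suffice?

7

Total = 2400 + 2400 + 2300 + 2200 + 2100 + 1700 + 1700 + 1100 + 1100 + 900 + 500 + 400 = 18800 kg.
Lower bound: ⌈18800/3300⌉ = 6 containers.
Also, 7 pallets each exceed 1650 kg, and no two of those can share a container, so at least 7 containers are needed.
A packing using 7 containers:
  container 1: 2400 + 900 = 3300
  container 2: 2400 + 500 + 400 = 3300
  container 3: 2300 = 2300
  container 4: 2200 + 1100 = 3300
  container 5: 2100 + 1100 = 3200
  container 6: 1700 = 1700
  container 7: 1700 = 1700
This matches the lower bound, so 7 is optimal.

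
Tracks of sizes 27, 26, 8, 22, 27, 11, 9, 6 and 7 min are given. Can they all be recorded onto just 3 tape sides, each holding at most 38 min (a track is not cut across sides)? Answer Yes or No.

No

Total = 143 min; ⌈143/38⌉ = 4.
At least 4 tape sides are required, but only 3 are allowed.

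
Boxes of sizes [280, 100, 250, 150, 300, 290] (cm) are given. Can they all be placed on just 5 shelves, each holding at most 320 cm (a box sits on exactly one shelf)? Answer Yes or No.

Yes

A valid assignment using 5 shelves:
  shelf 1: 300 = 300
  shelf 2: 290 = 290
  shelf 3: 280 = 280
  shelf 4: 250 = 250
  shelf 5: 150 + 100 = 250
Every load is within 320 cm, so 5 shelves suffice.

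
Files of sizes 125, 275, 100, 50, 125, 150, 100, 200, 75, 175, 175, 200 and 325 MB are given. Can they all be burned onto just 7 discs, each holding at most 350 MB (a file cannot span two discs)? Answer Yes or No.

Yes

A valid assignment using 6 discs:
  disc 1: 325 = 325
  disc 2: 275 + 75 = 350
  disc 3: 200 + 150 = 350
  disc 4: 200 + 100 + 50 = 350
  disc 5: 175 + 175 = 350
  disc 6: 125 + 125 + 100 = 350
That uses only 6 ≤ 7, so 7 discs are enough.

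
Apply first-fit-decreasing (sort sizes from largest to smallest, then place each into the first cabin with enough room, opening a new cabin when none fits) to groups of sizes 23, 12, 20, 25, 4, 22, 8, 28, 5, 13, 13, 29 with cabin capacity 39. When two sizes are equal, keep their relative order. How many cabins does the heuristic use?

6

Sorted descending: 29, 28, 25, 23, 22, 20, 13, 13, 12, 8, 5, 4.
  29 → cabin 1 (new)  [load 29/39]
  28 → cabin 2 (new)  [load 28/39]
  25 → cabin 3 (new)  [load 25/39]
  23 → cabin 4 (new)  [load 23/39]
  22 → cabin 5 (new)  [load 22/39]
  20 → cabin 6 (new)  [load 20/39]
  13 → cabin 3  [load 38/39]
  13 → cabin 4  [load 36/39]
  12 → cabin 5  [load 34/39]
  8 → cabin 1  [load 37/39]
  5 → cabin 2  [load 33/39]
  4 → cabin 2  [load 37/39]
6 cabins opened.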